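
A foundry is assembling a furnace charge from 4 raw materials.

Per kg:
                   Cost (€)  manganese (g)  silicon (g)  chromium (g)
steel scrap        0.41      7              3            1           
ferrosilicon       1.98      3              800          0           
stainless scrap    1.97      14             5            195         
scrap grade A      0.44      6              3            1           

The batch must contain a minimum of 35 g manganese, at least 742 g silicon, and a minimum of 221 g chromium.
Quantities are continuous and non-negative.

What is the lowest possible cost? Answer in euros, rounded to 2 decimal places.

Let x1 = kg of steel scrap, x2 = kg of ferrosilicon, x3 = kg of stainless scrap, x4 = kg of scrap grade A.
Minimize 0.41x1 + 1.98x2 + 1.97x3 + 0.44x4 s.t.:
  7x1 + 3x2 + 14x3 + 6x4 ≥ 35   (manganese)
  3x1 + 800x2 + 5x3 + 3x4 ≥ 742   (silicon)
  1x1 + 195x3 + 1x4 ≥ 221   (chromium)
  x1, x2, x3, x4 ≥ 0.
The optimal basis is {steel scrap, ferrosilicon, stainless scrap}; scrap grade A drops out. The manganese, silicon, chromium requirements are met with equality.
Solving gives x1 = 2.367, x2 = 0.9116, x3 = 1.121.
Hence cost = 0.41·2.367 + 1.98·0.9116 + 1.97·1.121 = €4.9838.

€4.98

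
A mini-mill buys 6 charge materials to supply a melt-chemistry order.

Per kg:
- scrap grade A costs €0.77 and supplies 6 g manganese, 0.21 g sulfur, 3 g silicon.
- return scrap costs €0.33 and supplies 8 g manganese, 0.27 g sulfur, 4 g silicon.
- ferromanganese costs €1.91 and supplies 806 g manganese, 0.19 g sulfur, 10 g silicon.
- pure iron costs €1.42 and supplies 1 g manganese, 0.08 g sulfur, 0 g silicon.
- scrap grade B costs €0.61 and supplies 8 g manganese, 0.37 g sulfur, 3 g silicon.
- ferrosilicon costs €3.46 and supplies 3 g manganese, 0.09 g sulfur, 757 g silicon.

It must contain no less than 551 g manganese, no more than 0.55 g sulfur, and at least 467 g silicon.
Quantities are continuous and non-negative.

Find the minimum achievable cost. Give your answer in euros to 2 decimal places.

This is a linear program. Let x1 = kg of scrap grade A, x2 = kg of return scrap, x3 = kg of ferromanganese, x4 = kg of pure iron, x5 = kg of scrap grade B, x6 = kg of ferrosilicon.
min 0.77x1 + 0.33x2 + 1.91x3 + 1.42x4 + 0.61x5 + 3.46x6 s.t.:
  6x1 + 8x2 + 806x3 + 1x4 + 8x5 + 3x6 ≥ 551   (manganese)
  0.21x1 + 0.27x2 + 0.19x3 + 0.08x4 + 0.37x5 + 0.09x6 ≤ 0.55   (sulfur)
  3x1 + 4x2 + 10x3 + 3x5 + 757x6 ≥ 467   (silicon)
  x1, x2, x3, x4, x5, x6 ≥ 0.
The minimum-cost mix takes nothing from scrap grade A, return scrap, pure iron, scrap grade B — only ferromanganese, ferrosilicon. The manganese and silicon requirements are met with equality.
Solving gives x3 = 0.6814, x6 = 0.6079.
Objective = 1.91·0.6814 + 3.46·0.6079 = 3.4048.

€3.40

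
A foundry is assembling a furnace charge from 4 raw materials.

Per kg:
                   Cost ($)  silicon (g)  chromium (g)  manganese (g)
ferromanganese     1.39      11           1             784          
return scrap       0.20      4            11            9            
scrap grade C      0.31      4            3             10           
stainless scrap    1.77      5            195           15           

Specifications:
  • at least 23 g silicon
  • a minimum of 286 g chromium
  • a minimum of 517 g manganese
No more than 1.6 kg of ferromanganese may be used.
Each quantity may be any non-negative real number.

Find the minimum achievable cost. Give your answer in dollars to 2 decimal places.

This is a linear program. Let x1 = kg of ferromanganese, x2 = kg of return scrap, x3 = kg of scrap grade C, x4 = kg of stainless scrap.
Minimise 1.39x1 + 0.2x2 + 0.31x3 + 1.77x4 subject to:
  11x1 + 4x2 + 4x3 + 5x4 ≥ 23   (silicon)
  1x1 + 11x2 + 3x3 + 195x4 ≥ 286   (chromium)
  784x1 + 9x2 + 10x3 + 15x4 ≥ 517   (manganese)
  x1 ≤ 1.6
  x1, x2, x3, x4 ≥ 0.
The minimum-cost mix takes nothing from scrap grade C — only ferromanganese, return scrap, stainless scrap. Binding constraints: silicon, chromium, manganese.
That vertex is x1 = 0.6062, x2 = 2.424, x4 = 1.327.
Total cost: 1.39·0.6062 + 0.2·2.424 + 1.77·1.327 = 3.6762.

$3.68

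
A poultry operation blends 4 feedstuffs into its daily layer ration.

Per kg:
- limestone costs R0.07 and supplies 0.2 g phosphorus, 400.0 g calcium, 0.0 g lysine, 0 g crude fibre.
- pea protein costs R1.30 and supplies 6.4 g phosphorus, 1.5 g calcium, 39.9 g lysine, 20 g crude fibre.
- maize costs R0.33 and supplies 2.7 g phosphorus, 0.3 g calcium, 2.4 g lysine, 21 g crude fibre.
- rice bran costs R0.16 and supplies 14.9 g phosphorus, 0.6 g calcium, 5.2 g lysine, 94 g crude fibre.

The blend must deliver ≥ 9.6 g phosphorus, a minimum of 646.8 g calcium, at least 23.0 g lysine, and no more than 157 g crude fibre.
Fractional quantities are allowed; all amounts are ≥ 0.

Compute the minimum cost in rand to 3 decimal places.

This is a linear program. Let x1 = kg of limestone, x2 = kg of pea protein, x3 = kg of maize, x4 = kg of rice bran.
min 0.07x1 + 1.3x2 + 0.33x3 + 0.16x4 with:
  0.2x1 + 6.4x2 + 2.7x3 + 14.9x4 ≥ 9.6   (phosphorus)
  400x1 + 1.5x2 + 0.3x3 + 0.6x4 ≥ 646.8   (calcium)
  39.9x2 + 2.4x3 + 5.2x4 ≥ 23   (lysine)
  20x2 + 21x3 + 94x4 ≤ 157   (crude fibre)
  x1, x2, x3, x4 ≥ 0.
The minimum-cost mix takes nothing from maize — only limestone, pea protein, rice bran. The calcium, lysine, crude fibre requirements are met with equality.
Solving gives x1 = 1.613, x2 = 0.369, x4 = 1.592.
Total cost: 0.07·1.613 + 1.3·0.369 + 0.16·1.592 = 0.84733.

R0.847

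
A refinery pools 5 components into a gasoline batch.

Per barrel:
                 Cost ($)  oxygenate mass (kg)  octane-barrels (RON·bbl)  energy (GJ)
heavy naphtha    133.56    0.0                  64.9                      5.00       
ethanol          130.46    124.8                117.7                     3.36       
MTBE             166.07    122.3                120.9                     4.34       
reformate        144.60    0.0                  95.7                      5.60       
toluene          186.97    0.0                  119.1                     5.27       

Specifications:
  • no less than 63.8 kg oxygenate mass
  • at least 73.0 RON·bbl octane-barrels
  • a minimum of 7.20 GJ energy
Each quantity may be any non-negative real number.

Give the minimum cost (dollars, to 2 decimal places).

$208.25

Let x1 = barrels of heavy naphtha, x2 = barrels of ethanol, x3 = barrels of MTBE, x4 = barrels of reformate, x5 = barrels of toluene.
Minimise 133.56x1 + 130.46x2 + 166.07x3 + 144.6x4 + 186.97x5 subject to:
  124.8x2 + 122.3x3 ≥ 63.8   (oxygenate mass)
  64.9x1 + 117.7x2 + 120.9x3 + 95.7x4 + 119.1x5 ≥ 73   (octane-barrels)
  5x1 + 3.36x2 + 4.34x3 + 5.6x4 + 5.27x5 ≥ 7.2   (energy)
  x1, x2, x3, x4, x5 ≥ 0.
At the optimum only ethanol, reformate are positive (heavy naphtha, MTBE, toluene = 0). There the oxygenate mass and energy constraints are tight.
Solving gives x2 = 0.5112, x4 = 0.979.
Total cost: 130.46·0.5112 + 144.6·0.979 = 208.2546.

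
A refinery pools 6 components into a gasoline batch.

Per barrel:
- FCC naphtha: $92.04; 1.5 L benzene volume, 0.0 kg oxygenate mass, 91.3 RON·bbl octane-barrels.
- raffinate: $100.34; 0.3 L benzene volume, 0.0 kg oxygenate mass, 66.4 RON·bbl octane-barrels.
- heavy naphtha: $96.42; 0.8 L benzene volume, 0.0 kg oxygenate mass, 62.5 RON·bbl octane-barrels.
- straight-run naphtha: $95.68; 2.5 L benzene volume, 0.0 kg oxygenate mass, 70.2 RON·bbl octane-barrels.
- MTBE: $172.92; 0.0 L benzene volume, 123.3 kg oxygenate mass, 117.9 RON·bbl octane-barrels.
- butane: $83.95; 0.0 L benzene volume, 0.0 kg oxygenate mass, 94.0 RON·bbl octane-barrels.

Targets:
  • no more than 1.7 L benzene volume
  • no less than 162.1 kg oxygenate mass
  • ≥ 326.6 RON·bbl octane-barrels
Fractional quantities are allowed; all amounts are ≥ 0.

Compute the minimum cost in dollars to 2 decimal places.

Let x1 = barrels of FCC naphtha, x2 = barrels of raffinate, x3 = barrels of heavy naphtha, x4 = barrels of straight-run naphtha, x5 = barrels of MTBE, x6 = barrels of butane.
Minimise 92.04x1 + 100.34x2 + 96.42x3 + 95.68x4 + 172.92x5 + 83.95x6 subject to:
  1.5x1 + 0.3x2 + 0.8x3 + 2.5x4 ≤ 1.7   (benzene volume)
  123.3x5 ≥ 162.1   (oxygenate mass)
  91.3x1 + 66.4x2 + 62.5x3 + 70.2x4 + 117.9x5 + 94x6 ≥ 326.6   (octane-barrels)
  x1, x2, x3, x4, x5, x6 ≥ 0.
The optimal basis is {MTBE, butane}; FCC naphtha, raffinate, heavy naphtha, straight-run naphtha drop out. The oxygenate mass and octane-barrels requirements are met with equality.
Solving gives x5 = 1.3147, x6 = 1.8255.
Total cost: 172.92·1.3147 + 83.95·1.8255 = 380.5886.

$380.59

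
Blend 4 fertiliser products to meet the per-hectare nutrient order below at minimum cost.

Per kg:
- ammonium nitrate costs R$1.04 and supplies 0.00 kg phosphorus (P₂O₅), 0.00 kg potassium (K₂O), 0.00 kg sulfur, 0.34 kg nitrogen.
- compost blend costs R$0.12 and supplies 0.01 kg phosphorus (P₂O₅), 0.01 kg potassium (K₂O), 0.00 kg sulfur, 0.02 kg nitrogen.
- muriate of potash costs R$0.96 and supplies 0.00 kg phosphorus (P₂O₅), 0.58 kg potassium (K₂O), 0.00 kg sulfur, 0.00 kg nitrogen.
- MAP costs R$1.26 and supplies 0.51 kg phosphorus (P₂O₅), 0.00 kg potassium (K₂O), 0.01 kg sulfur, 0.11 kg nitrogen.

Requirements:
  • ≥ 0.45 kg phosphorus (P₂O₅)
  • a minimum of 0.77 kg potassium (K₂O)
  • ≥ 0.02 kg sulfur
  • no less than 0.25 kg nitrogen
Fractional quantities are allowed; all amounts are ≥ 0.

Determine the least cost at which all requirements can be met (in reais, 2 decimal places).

R$3.89

Let x1 = kg of ammonium nitrate, x2 = kg of compost blend, x3 = kg of muriate of potash, x4 = kg of MAP.
Minimize 1.04x1 + 0.12x2 + 0.96x3 + 1.26x4 subject to:
  0.01x2 + 0.51x4 ≥ 0.45   (phosphorus (P₂O₅))
  0.01x2 + 0.58x3 ≥ 0.77   (potassium (K₂O))
  0.01x4 ≥ 0.02   (sulfur)
  0.34x1 + 0.02x2 + 0.11x4 ≥ 0.25   (nitrogen)
  x1, x2, x3, x4 ≥ 0.
The optimal basis is {ammonium nitrate, muriate of potash, MAP}; compost blend drops out. There the potassium (K₂O), sulfur, nitrogen constraints are tight.
Solving gives x1 = 0.08824, x3 = 1.328, x4 = 2.
Cost = 1.04·0.08824 + 0.96·1.328 + 1.26·2 = 3.8866.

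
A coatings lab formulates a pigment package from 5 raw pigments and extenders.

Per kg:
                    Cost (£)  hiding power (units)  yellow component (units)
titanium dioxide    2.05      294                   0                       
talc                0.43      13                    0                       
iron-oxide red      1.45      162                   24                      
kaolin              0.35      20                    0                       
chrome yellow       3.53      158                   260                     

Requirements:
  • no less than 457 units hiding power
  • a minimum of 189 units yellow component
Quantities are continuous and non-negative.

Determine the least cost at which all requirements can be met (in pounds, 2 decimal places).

Treat it as an LP. Let x1 = kg of titanium dioxide, x2 = kg of talc, x3 = kg of iron-oxide red, x4 = kg of kaolin, x5 = kg of chrome yellow.
min 2.05x1 + 0.43x2 + 1.45x3 + 0.35x4 + 3.53x5 s.t.:
  294x1 + 13x2 + 162x3 + 20x4 + 158x5 ≥ 457   (hiding power)
  24x3 + 260x5 ≥ 189   (yellow component)
  x1, x2, x3, x4, x5 ≥ 0.
At the optimum only titanium dioxide, chrome yellow are positive (talc, iron-oxide red, kaolin = 0). There the hiding power and yellow component constraints are tight.
That vertex is x1 = 1.164, x5 = 0.7269.
Cost = 2.05·1.164 + 3.53·0.7269 = 4.9522.

£4.95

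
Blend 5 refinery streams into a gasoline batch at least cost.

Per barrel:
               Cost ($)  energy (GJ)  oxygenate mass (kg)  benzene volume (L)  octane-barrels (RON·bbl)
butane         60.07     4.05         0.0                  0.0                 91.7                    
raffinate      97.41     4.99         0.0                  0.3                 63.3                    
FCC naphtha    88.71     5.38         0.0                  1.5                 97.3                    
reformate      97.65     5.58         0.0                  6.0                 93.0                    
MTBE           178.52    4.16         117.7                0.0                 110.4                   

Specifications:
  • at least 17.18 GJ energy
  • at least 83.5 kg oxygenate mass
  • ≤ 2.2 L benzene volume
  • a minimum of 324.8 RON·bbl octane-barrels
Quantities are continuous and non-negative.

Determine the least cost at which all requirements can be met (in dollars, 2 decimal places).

$337.69

Let x1 = barrels of butane, x2 = barrels of raffinate, x3 = barrels of FCC naphtha, x4 = barrels of reformate, x5 = barrels of MTBE.
Minimise 60.07x1 + 97.41x2 + 88.71x3 + 97.65x4 + 178.52x5 subject to:
  4.05x1 + 4.99x2 + 5.38x3 + 5.58x4 + 4.16x5 ≥ 17.18   (energy)
  117.7x5 ≥ 83.5   (oxygenate mass)
  0.3x2 + 1.5x3 + 6x4 ≤ 2.2   (benzene volume)
  91.7x1 + 63.3x2 + 97.3x3 + 93x4 + 110.4x5 ≥ 324.8   (octane-barrels)
  x1, x2, x3, x4, x5 ≥ 0.
At the optimum only butane, MTBE are positive (raffinate, FCC naphtha, reformate = 0). The energy and oxygenate mass requirements are met with equality.
So butane = 3.5133 barrels, MTBE = 0.70943 barrels.
Total cost: 60.07·3.5133 + 178.52·0.70943 = 337.6914.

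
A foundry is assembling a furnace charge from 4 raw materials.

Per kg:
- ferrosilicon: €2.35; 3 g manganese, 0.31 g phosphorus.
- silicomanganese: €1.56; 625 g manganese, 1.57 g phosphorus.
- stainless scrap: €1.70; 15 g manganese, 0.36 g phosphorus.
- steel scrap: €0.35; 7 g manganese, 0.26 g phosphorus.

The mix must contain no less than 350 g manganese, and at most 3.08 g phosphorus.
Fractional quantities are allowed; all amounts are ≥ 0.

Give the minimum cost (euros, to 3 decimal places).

€0.874

Let x1 = kg of ferrosilicon, x2 = kg of silicomanganese, x3 = kg of stainless scrap, x4 = kg of steel scrap.
Minimise 2.35x1 + 1.56x2 + 1.7x3 + 0.35x4 with:
  3x1 + 625x2 + 15x3 + 7x4 ≥ 350   (manganese)
  0.31x1 + 1.57x2 + 0.36x3 + 0.26x4 ≤ 3.08   (phosphorus)
  x1, x2, x3, x4 ≥ 0.
At the optimum only silicomanganese is positive (ferrosilicon, stainless scrap, steel scrap = 0). There the manganese constraint is tight.
So silicomanganese = 0.56 kg.
Total cost: 1.56·0.56 = 0.87360.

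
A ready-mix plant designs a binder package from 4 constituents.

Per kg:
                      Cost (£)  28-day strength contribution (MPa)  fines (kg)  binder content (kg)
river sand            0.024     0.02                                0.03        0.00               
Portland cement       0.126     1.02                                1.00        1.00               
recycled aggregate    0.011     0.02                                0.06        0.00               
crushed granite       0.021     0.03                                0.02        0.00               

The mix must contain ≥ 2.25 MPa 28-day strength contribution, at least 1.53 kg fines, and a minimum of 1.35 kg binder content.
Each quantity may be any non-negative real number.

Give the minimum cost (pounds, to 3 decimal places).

Let x1 = kg of river sand, x2 = kg of Portland cement, x3 = kg of recycled aggregate, x4 = kg of crushed granite.
Minimise 0.024x1 + 0.126x2 + 0.011x3 + 0.021x4 s.t.:
  0.02x1 + 1.02x2 + 0.02x3 + 0.03x4 ≥ 2.25   (28-day strength contribution)
  0.03x1 + 1x2 + 0.06x3 + 0.02x4 ≥ 1.53   (fines)
  1x2 ≥ 1.35   (binder content)
  x1, x2, x3, x4 ≥ 0.
The minimum-cost mix takes nothing from river sand, recycled aggregate, crushed granite — only Portland cement. There the 28-day strength contribution constraint is tight.
Optimal quantities: Portland cement = 2.206 kg.
Total cost: 0.126·2.206 = 0.27796.

£0.278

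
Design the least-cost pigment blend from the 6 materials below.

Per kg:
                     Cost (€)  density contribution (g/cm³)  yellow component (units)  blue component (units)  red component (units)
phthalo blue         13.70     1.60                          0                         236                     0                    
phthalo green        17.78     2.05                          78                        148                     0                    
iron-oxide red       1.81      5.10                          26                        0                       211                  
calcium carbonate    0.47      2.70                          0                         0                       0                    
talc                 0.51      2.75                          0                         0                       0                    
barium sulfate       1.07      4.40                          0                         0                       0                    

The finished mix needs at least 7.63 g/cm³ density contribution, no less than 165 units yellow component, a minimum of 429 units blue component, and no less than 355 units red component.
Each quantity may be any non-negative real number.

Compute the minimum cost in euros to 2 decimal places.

Let x1 = kg of phthalo blue, x2 = kg of phthalo green, x3 = kg of iron-oxide red, x4 = kg of calcium carbonate, x5 = kg of talc, x6 = kg of barium sulfate.
min 13.7x1 + 17.78x2 + 1.81x3 + 0.47x4 + 0.51x5 + 1.07x6 subject to:
  1.6x1 + 2.05x2 + 5.1x3 + 2.7x4 + 2.75x5 + 4.4x6 ≥ 7.63   (density contribution)
  78x2 + 26x3 ≥ 165   (yellow component)
  236x1 + 148x2 ≥ 429   (blue component)
  211x3 ≥ 355   (red component)
  x1, x2, x3, x4, x5, x6 ≥ 0.
The optimal basis is {phthalo blue, iron-oxide red}; phthalo green, calcium carbonate, talc, barium sulfate drop out. Binding constraints: yellow component and blue component.
That vertex is x1 = 1.818, x3 = 6.346.
Total cost: 13.7·1.818 + 1.81·6.346 = 36.3929.

€36.39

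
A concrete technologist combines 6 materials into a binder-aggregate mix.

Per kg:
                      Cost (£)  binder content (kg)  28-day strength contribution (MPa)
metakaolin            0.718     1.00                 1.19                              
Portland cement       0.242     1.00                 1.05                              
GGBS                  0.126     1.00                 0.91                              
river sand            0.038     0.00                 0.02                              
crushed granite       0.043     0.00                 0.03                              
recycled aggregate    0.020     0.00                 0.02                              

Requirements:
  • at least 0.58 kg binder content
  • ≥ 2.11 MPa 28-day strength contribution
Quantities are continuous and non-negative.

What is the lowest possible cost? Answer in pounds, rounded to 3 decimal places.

Treat it as an LP. Let x1 = kg of metakaolin, x2 = kg of Portland cement, x3 = kg of GGBS, x4 = kg of river sand, x5 = kg of crushed granite, x6 = kg of recycled aggregate.
Minimise 0.718x1 + 0.242x2 + 0.126x3 + 0.038x4 + 0.043x5 + 0.02x6 with:
  1x1 + 1x2 + 1x3 ≥ 0.58   (binder content)
  1.19x1 + 1.05x2 + 0.91x3 + 0.02x4 + 0.03x5 + 0.02x6 ≥ 2.11   (28-day strength contribution)
  x1, x2, x3, x4, x5, x6 ≥ 0.
At the optimum only GGBS is positive (metakaolin, Portland cement, river sand, crushed granite, recycled aggregate = 0). There the 28-day strength contribution constraint is tight.
Solving gives x3 = 2.319.
Objective = 0.126·2.319 = 0.29219.

£0.292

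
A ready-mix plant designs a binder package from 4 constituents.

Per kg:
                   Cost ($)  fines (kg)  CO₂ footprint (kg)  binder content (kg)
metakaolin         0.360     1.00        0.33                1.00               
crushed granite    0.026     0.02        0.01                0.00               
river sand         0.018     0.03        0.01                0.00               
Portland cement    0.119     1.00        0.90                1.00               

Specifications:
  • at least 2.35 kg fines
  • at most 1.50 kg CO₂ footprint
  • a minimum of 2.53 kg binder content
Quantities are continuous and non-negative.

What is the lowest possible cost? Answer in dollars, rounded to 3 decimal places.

Set it up as a linear program. Let x1 = kg of metakaolin, x2 = kg of crushed granite, x3 = kg of river sand, x4 = kg of Portland cement.
min 0.36x1 + 0.026x2 + 0.018x3 + 0.119x4 with:
  1x1 + 0.02x2 + 0.03x3 + 1x4 ≥ 2.35   (fines)
  0.33x1 + 0.01x2 + 0.01x3 + 0.9x4 ≤ 1.5   (CO₂ footprint)
  1x1 + 1x4 ≥ 2.53   (binder content)
  x1, x2, x3, x4 ≥ 0.
The cheapest feasible vertex uses only metakaolin, Portland cement; crushed granite, river sand are not used. The CO₂ footprint and binder content requirements are met with equality.
Optimal quantities: metakaolin = 1.363 kg, Portland cement = 1.167 kg.
Hence cost = 0.36·1.363 + 0.119·1.167 = $0.62955.

$0.630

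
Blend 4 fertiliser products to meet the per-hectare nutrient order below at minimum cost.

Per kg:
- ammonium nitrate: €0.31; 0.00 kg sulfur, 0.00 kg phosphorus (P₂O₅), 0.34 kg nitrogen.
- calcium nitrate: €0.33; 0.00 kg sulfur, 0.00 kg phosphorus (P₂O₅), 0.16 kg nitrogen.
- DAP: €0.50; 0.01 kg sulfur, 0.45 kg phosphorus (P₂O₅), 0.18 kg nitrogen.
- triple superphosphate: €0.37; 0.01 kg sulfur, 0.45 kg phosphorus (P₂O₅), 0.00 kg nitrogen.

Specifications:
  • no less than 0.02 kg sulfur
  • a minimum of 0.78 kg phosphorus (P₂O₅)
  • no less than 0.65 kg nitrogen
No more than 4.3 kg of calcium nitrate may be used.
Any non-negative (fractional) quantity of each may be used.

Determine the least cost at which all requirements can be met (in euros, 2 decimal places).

Let x1 = kg of ammonium nitrate, x2 = kg of calcium nitrate, x3 = kg of DAP, x4 = kg of triple superphosphate.
Minimize 0.31x1 + 0.33x2 + 0.5x3 + 0.37x4 subject to:
  0.01x3 + 0.01x4 ≥ 0.02   (sulfur)
  0.45x3 + 0.45x4 ≥ 0.78   (phosphorus (P₂O₅))
  0.34x1 + 0.16x2 + 0.18x3 ≥ 0.65   (nitrogen)
  x2 ≤ 4.3
  x1, x2, x3, x4 ≥ 0.
At the optimum only ammonium nitrate, DAP are positive (calcium nitrate, triple superphosphate = 0). Binding constraints: sulfur and nitrogen.
So ammonium nitrate = 0.8529 kg, DAP = 2 kg.
Hence cost = 0.31·0.8529 + 0.5·2 = €1.2644.

€1.26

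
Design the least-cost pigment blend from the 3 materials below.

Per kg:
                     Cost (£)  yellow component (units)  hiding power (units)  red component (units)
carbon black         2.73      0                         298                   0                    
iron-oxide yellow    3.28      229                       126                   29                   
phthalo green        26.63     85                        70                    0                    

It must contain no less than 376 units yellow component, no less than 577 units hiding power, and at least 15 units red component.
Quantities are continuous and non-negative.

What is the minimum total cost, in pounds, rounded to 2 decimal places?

£8.78

Let x1 = kg of carbon black, x2 = kg of iron-oxide yellow, x3 = kg of phthalo green.
Minimize 2.73x1 + 3.28x2 + 26.63x3 subject to:
  229x2 + 85x3 ≥ 376   (yellow component)
  298x1 + 126x2 + 70x3 ≥ 577   (hiding power)
  29x2 ≥ 15   (red component)
  x1, x2, x3 ≥ 0.
The cheapest feasible vertex uses only carbon black, iron-oxide yellow; phthalo green is not used. The yellow component and hiding power requirements are met with equality.
Optimal quantities: carbon black = 1.242 kg, iron-oxide yellow = 1.642 kg.
Cost = 2.73·1.242 + 3.28·1.642 = 8.7764.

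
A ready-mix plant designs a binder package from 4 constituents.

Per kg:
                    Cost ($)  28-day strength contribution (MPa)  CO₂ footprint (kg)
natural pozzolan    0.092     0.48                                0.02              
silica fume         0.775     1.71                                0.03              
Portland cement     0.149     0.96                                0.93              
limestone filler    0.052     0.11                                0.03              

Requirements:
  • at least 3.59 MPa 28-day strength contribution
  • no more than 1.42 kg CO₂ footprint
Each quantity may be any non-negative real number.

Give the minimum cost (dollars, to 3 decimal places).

Let x1 = kg of natural pozzolan, x2 = kg of silica fume, x3 = kg of Portland cement, x4 = kg of limestone filler.
Minimize 0.092x1 + 0.775x2 + 0.149x3 + 0.052x4 subject to:
  0.48x1 + 1.71x2 + 0.96x3 + 0.11x4 ≥ 3.59   (28-day strength contribution)
  0.02x1 + 0.03x2 + 0.93x3 + 0.03x4 ≤ 1.42   (CO₂ footprint)
  x1, x2, x3, x4 ≥ 0.
At the optimum only natural pozzolan, Portland cement are positive (silica fume, limestone filler = 0). Binding constraints: 28-day strength contribution and CO₂ footprint.
So natural pozzolan = 4.624 kg, Portland cement = 1.427 kg.
Hence cost = 0.092·4.624 + 0.149·1.427 = $0.63803.

$0.638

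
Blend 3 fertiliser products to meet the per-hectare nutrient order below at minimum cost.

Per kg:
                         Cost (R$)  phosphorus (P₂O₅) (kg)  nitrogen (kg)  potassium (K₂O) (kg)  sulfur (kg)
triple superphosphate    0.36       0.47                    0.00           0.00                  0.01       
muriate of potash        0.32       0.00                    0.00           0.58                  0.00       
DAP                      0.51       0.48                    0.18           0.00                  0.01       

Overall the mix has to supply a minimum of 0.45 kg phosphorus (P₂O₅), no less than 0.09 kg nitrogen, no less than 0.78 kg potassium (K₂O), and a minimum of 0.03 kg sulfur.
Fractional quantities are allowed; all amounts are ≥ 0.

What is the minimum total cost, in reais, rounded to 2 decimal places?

R$1.59

Let x1 = kg of triple superphosphate, x2 = kg of muriate of potash, x3 = kg of DAP.
min 0.36x1 + 0.32x2 + 0.51x3 s.t.:
  0.47x1 + 0.48x3 ≥ 0.45   (phosphorus (P₂O₅))
  0.18x3 ≥ 0.09   (nitrogen)
  0.58x2 ≥ 0.78   (potassium (K₂O))
  0.01x1 + 0.01x3 ≥ 0.03   (sulfur)
  x1, x2, x3 ≥ 0.
All 3 inputs are positive at the optimum. There the nitrogen, potassium (K₂O), sulfur constraints are tight.
That vertex is x1 = 2.5, x2 = 1.345, x3 = 0.5.
Cost = 0.36·2.5 + 0.32·1.345 + 0.51·0.5 = 1.5854.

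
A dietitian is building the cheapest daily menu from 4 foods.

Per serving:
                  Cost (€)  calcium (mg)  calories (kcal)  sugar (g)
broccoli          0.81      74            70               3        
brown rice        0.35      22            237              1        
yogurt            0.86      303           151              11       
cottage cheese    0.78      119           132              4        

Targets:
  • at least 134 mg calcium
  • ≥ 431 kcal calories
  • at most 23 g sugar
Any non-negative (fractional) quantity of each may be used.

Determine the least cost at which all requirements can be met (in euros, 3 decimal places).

Treat it as an LP. Let x1 = servings of broccoli, x2 = servings of brown rice, x3 = servings of yogurt, x4 = servings of cottage cheese.
Minimise 0.81x1 + 0.35x2 + 0.86x3 + 0.78x4 with:
  74x1 + 22x2 + 303x3 + 119x4 ≥ 134   (calcium)
  70x1 + 237x2 + 151x3 + 132x4 ≥ 431   (calories)
  3x1 + 1x2 + 11x3 + 4x4 ≤ 23   (sugar)
  x1, x2, x3, x4 ≥ 0.
The cheapest feasible vertex uses only brown rice, yogurt; broccoli, cottage cheese are not used. Binding constraints: calcium and calories.
Solving gives x2 = 1.611, x3 = 0.3252.
Total cost: 0.35·1.611 + 0.86·0.3252 = 0.84352.

€0.844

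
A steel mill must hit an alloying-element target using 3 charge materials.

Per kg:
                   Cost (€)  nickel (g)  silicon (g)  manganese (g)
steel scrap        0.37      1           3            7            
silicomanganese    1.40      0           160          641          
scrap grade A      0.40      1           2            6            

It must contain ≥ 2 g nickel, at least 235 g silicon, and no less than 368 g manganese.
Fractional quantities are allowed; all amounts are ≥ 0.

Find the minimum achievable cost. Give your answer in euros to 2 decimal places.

€2.74

Let x1 = kg of steel scrap, x2 = kg of silicomanganese, x3 = kg of scrap grade A.
Minimize 0.37x1 + 1.4x2 + 0.4x3 with:
  1x1 + 1x3 ≥ 2   (nickel)
  3x1 + 160x2 + 2x3 ≥ 235   (silicon)
  7x1 + 641x2 + 6x3 ≥ 368   (manganese)
  x1, x2, x3 ≥ 0.
The cheapest feasible vertex uses only steel scrap, silicomanganese; scrap grade A is not used. There the nickel and silicon constraints are tight.
Solving gives x1 = 2, x2 = 1.431.
Hence cost = 0.37·2 + 1.4·1.431 = €2.7434.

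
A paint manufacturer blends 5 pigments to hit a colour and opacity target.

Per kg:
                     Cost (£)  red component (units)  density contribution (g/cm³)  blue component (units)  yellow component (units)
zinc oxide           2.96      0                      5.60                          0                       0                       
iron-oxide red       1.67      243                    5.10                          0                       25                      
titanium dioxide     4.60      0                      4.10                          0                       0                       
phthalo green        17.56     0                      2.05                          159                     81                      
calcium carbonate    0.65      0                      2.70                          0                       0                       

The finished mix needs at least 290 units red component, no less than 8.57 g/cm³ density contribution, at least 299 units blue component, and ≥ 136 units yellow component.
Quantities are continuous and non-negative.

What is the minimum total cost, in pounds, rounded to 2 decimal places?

£35.01

Let x1 = kg of zinc oxide, x2 = kg of iron-oxide red, x3 = kg of titanium dioxide, x4 = kg of phthalo green, x5 = kg of calcium carbonate.
Minimize 2.96x1 + 1.67x2 + 4.6x3 + 17.56x4 + 0.65x5 s.t.:
  243x2 ≥ 290   (red component)
  5.6x1 + 5.1x2 + 4.1x3 + 2.05x4 + 2.7x5 ≥ 8.57   (density contribution)
  159x4 ≥ 299   (blue component)
  25x2 + 81x4 ≥ 136   (yellow component)
  x1, x2, x3, x4, x5 ≥ 0.
The cheapest feasible vertex uses only iron-oxide red, phthalo green; zinc oxide, titanium dioxide, calcium carbonate are not used. Binding constraints: red component and blue component.
Solving gives x2 = 1.1934, x4 = 1.8805.
Objective = 1.67·1.1934 + 17.56·1.8805 = 35.0146.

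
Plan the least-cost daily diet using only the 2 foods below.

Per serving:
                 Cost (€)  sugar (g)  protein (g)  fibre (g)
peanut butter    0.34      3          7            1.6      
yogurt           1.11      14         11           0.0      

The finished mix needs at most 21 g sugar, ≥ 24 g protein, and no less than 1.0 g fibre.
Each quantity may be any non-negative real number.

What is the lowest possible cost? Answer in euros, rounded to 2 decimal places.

Let x1 = servings of peanut butter, x2 = servings of yogurt.
Minimise 0.34x1 + 1.11x2 s.t.:
  3x1 + 14x2 ≤ 21   (sugar)
  7x1 + 11x2 ≥ 24   (protein)
  1.6x1 ≥ 1   (fibre)
  x1, x2 ≥ 0.
The minimum-cost mix takes nothing from yogurt — only peanut butter. Binding constraint: protein.
Optimal quantities: peanut butter = 3.429 servings.
Cost = 0.34·3.429 = 1.1659.

€1.17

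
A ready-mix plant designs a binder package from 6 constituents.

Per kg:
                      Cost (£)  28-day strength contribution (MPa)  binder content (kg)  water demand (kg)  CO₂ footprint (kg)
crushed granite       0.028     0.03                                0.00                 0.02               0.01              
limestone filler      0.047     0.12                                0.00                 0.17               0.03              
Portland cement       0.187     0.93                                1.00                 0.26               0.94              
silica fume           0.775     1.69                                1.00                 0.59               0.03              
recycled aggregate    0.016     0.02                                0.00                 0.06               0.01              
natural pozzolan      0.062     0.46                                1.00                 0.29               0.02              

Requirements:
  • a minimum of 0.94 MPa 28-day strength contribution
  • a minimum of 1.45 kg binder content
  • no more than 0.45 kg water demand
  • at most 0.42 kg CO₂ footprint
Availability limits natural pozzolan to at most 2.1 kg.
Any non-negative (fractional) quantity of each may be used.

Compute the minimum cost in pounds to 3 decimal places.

£0.158

Set it up as a linear program. Let x1 = kg of crushed granite, x2 = kg of limestone filler, x3 = kg of Portland cement, x4 = kg of silica fume, x5 = kg of recycled aggregate, x6 = kg of natural pozzolan.
min 0.028x1 + 0.047x2 + 0.187x3 + 0.775x4 + 0.016x5 + 0.062x6 subject to:
  0.03x1 + 0.12x2 + 0.93x3 + 1.69x4 + 0.02x5 + 0.46x6 ≥ 0.94   (28-day strength contribution)
  1x3 + 1x4 + 1x6 ≥ 1.45   (binder content)
  0.02x1 + 0.17x2 + 0.26x3 + 0.59x4 + 0.06x5 + 0.29x6 ≤ 0.45   (water demand)
  0.01x1 + 0.03x2 + 0.94x3 + 0.03x4 + 0.01x5 + 0.02x6 ≤ 0.42   (CO₂ footprint)
  x6 ≤ 2.1
  x1, x2, x3, x4, x5, x6 ≥ 0.
The cheapest feasible vertex uses only Portland cement, silica fume, natural pozzolan; crushed granite, limestone filler, recycled aggregate are not used. There the 28-day strength contribution, water demand, CO₂ footprint constraints are tight.
So Portland cement = 0.422 kg, silica fume = 0.01035 kg, natural pozzolan = 1.152 kg.
Hence cost = 0.187·0.422 + 0.775·0.01035 + 0.062·1.152 = £0.15836.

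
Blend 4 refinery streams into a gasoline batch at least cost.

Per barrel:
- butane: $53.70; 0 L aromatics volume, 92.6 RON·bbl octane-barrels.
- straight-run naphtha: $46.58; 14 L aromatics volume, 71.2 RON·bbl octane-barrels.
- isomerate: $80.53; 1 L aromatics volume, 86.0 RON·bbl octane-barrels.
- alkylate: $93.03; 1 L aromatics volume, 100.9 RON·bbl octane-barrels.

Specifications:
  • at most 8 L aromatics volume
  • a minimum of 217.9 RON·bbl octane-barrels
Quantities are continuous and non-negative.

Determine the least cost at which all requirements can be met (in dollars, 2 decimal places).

$126.36

This is a linear program. Let x1 = barrels of butane, x2 = barrels of straight-run naphtha, x3 = barrels of isomerate, x4 = barrels of alkylate.
min 53.7x1 + 46.58x2 + 80.53x3 + 93.03x4 subject to:
  14x2 + 1x3 + 1x4 ≤ 8   (aromatics volume)
  92.6x1 + 71.2x2 + 86x3 + 100.9x4 ≥ 217.9   (octane-barrels)
  x1, x2, x3, x4 ≥ 0.
The cheapest feasible vertex uses only butane; straight-run naphtha, isomerate, alkylate are not used. There the octane-barrels constraint is tight.
That vertex is x1 = 2.353.
Hence cost = 53.7·2.353 = $126.3561.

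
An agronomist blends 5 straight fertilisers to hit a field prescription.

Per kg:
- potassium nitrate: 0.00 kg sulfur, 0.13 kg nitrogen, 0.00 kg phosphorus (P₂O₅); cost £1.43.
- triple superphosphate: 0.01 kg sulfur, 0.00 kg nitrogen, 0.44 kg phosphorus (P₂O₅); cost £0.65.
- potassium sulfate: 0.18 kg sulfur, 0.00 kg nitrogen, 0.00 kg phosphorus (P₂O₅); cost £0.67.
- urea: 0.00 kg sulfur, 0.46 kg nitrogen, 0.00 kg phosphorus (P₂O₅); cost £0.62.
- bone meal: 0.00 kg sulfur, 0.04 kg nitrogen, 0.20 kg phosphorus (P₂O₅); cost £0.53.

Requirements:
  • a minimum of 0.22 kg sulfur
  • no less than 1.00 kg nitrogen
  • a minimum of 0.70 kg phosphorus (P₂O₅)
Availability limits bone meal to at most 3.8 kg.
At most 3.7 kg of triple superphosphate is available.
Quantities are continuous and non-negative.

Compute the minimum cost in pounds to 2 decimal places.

£3.14

This is a linear program. Let x1 = kg of potassium nitrate, x2 = kg of triple superphosphate, x3 = kg of potassium sulfate, x4 = kg of urea, x5 = kg of bone meal.
Minimize 1.43x1 + 0.65x2 + 0.67x3 + 0.62x4 + 0.53x5 s.t.:
  0.01x2 + 0.18x3 ≥ 0.22   (sulfur)
  0.13x1 + 0.46x4 + 0.04x5 ≥ 1   (nitrogen)
  0.44x2 + 0.2x5 ≥ 0.7   (phosphorus (P₂O₅))
  x5 ≤ 3.8
  x2 ≤ 3.7
  x1, x2, x3, x4, x5 ≥ 0.
The optimal basis is {triple superphosphate, potassium sulfate, urea}; potassium nitrate, bone meal drop out. Binding constraints: sulfur, nitrogen, phosphorus (P₂O₅).
That vertex is x2 = 1.591, x3 = 1.134, x4 = 2.174.
Total cost: 0.65·1.591 + 0.67·1.134 + 0.62·2.174 = 3.1418.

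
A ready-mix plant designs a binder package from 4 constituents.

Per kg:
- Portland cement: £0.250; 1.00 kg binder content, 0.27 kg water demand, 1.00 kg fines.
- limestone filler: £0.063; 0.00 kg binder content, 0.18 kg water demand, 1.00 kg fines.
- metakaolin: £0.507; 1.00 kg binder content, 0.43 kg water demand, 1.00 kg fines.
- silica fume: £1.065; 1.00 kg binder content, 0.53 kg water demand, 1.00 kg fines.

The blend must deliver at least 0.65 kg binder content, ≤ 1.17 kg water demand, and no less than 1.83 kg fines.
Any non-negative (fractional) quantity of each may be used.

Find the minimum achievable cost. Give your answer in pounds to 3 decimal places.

Let x1 = kg of Portland cement, x2 = kg of limestone filler, x3 = kg of metakaolin, x4 = kg of silica fume.
min 0.25x1 + 0.063x2 + 0.507x3 + 1.065x4 with:
  1x1 + 1x3 + 1x4 ≥ 0.65   (binder content)
  0.27x1 + 0.18x2 + 0.43x3 + 0.53x4 ≤ 1.17   (water demand)
  1x1 + 1x2 + 1x3 + 1x4 ≥ 1.83   (fines)
  x1, x2, x3, x4 ≥ 0.
The cheapest feasible vertex uses only Portland cement, limestone filler; metakaolin, silica fume are not used. The binder content and fines requirements are met with equality.
That vertex is x1 = 0.65, x2 = 1.18.
Total cost: 0.25·0.65 + 0.063·1.18 = 0.23684.

£0.237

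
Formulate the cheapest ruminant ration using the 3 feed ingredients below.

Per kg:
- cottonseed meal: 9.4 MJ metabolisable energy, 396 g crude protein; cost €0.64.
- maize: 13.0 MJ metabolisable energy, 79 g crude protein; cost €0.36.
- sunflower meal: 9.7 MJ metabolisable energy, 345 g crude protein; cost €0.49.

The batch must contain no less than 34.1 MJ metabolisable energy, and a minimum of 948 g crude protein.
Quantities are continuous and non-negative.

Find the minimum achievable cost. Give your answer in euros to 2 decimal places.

This is a linear program. Let x1 = kg of cottonseed meal, x2 = kg of maize, x3 = kg of sunflower meal.
Minimise 0.64x1 + 0.36x2 + 0.49x3 s.t.:
  9.4x1 + 13x2 + 9.7x3 ≥ 34.1   (metabolisable energy)
  396x1 + 79x2 + 345x3 ≥ 948   (crude protein)
  x1, x2, x3 ≥ 0.
The minimum-cost mix takes nothing from cottonseed meal — only maize, sunflower meal. Binding constraints: metabolisable energy and crude protein.
Solving gives x2 = 0.6908, x3 = 2.59.
Cost = 0.36·0.6908 + 0.49·2.59 = 1.5178.

€1.52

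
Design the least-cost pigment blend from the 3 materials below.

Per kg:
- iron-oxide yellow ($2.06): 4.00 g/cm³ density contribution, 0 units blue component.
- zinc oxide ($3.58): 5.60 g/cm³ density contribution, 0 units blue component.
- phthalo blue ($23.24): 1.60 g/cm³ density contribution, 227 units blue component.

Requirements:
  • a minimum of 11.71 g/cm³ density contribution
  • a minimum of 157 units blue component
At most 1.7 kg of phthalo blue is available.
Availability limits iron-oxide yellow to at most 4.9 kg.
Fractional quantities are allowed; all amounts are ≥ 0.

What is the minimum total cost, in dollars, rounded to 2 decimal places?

This is a linear program. Let x1 = kg of iron-oxide yellow, x2 = kg of zinc oxide, x3 = kg of phthalo blue.
min 2.06x1 + 3.58x2 + 23.24x3 subject to:
  4x1 + 5.6x2 + 1.6x3 ≥ 11.71   (density contribution)
  227x3 ≥ 157   (blue component)
  x3 ≤ 1.7
  x1 ≤ 4.9
  x1, x2, x3 ≥ 0.
The optimal basis is {iron-oxide yellow, phthalo blue}; zinc oxide drops out. Binding constraints: density contribution and blue component.
That vertex is x1 = 2.651, x3 = 0.6916.
Cost = 2.06·2.651 + 23.24·0.6916 = 21.5338.

$21.53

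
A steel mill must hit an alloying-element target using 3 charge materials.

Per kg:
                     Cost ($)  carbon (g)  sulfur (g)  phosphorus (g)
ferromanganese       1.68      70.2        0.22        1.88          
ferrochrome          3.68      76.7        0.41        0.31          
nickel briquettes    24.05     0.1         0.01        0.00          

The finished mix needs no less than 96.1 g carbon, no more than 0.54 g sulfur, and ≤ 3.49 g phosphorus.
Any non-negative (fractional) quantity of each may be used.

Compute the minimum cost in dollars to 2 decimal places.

$2.30

Treat it as an LP. Let x1 = kg of ferromanganese, x2 = kg of ferrochrome, x3 = kg of nickel briquettes.
min 1.68x1 + 3.68x2 + 24.05x3 subject to:
  70.2x1 + 76.7x2 + 0.1x3 ≥ 96.1   (carbon)
  0.22x1 + 0.41x2 + 0.01x3 ≤ 0.54   (sulfur)
  1.88x1 + 0.31x2 ≤ 3.49   (phosphorus)
  x1, x2, x3 ≥ 0.
The optimal basis is {ferromanganese}; ferrochrome, nickel briquettes drop out. Binding constraint: carbon.
Optimal quantities: ferromanganese = 1.369 kg.
Hence cost = 1.68·1.369 = $2.2999.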